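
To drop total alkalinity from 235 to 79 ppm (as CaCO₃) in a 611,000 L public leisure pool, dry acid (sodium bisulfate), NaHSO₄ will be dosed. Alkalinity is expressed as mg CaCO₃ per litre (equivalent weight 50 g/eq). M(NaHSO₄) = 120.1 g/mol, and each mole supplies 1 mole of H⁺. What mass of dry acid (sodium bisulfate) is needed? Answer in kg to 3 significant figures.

229 kg

Alkalinity to neutralize: (235 − 79) = 156 mg/L as CaCO₃ × 611,000 L = 95,320 g as CaCO₃.
Equivalents of H⁺ required: 95,320 ÷ 50 g/eq = 1906 eq = 1906 mol NaHSO₄.
Mass of NaHSO₄: 1906 × 120.1 = 228,900 g.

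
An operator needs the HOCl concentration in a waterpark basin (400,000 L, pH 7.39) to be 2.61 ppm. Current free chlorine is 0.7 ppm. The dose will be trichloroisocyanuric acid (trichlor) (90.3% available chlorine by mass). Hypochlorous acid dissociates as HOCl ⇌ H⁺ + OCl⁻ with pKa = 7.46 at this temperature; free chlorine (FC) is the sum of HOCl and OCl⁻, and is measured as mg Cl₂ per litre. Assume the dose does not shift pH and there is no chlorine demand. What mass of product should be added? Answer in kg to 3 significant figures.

1.83 kg

[OCl⁻]/[HOCl] = 10^(pH − pKa) = 10^(7.39 − 7.46) = 0.8511; fraction as HOCl = 1/(1 + 0.8511) = 0.5402.
Free chlorine required for 2.61 ppm HOCl: 2.61 / 0.5402 = 4.831 ppm.
FC to add: 4.831 − 0.7 = 4.131 mg/L as Cl₂.
Cl₂ equivalent: 4.131 mg/L × 400,000 L = 1653 g.
Product at 90.3% available Cl: 1653 / 0.903 = 1830 g.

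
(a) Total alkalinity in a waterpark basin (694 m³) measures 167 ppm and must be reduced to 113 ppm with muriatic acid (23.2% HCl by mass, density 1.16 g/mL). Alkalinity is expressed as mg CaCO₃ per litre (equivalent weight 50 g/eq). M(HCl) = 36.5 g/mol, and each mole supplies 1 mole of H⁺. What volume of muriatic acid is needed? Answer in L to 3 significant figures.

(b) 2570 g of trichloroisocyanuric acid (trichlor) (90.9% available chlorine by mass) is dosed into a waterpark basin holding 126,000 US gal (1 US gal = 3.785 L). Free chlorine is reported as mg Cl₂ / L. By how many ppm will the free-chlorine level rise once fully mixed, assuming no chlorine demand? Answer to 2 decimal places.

(a) 102 L; (b) 4.90 ppm

(a) Volume: 694 m³ = 694,000 L.
(a) Alkalinity to neutralize: (167 − 113) = 54 mg/L as CaCO₃ × 694,000 L = 37,480 g as CaCO₃.
(a) Equivalents of H⁺ required: 37,480 ÷ 50 g/eq = 749.5 eq = 749.5 mol HCl.
(a) Mass of HCl: 749.5 × 36.5 = 27,360 g.
(a) Mass of 23.2% solution: 27,360 / 0.232 = 117,900 g.
(a) Volume: 117,900 g ÷ 1.16 g/mL = 101,700 mL.

(b) Volume: 126,000 US gal × 3.785 L/gal = 476,910 L.
(b) Available chlorine delivered: 2570 g × 0.909 = 2336 g as Cl₂.
(b) Concentration rise: 2336 g / 476,910 L = 4.898 mg/L = 4.90 ppm.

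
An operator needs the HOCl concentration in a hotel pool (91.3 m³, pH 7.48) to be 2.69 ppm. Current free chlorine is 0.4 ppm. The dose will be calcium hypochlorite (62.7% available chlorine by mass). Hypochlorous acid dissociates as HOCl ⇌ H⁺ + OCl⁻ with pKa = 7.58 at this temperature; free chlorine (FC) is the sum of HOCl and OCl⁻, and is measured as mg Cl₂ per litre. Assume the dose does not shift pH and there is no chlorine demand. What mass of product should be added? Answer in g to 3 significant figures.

645 g

Volume: 91.3 m³ = 91,300 L.
[OCl⁻]/[HOCl] = 10^(pH − pKa) = 10^(7.48 − 7.58) = 0.7943; fraction as HOCl = 1/(1 + 0.7943) = 0.5573.
Free chlorine required for 2.69 ppm HOCl: 2.69 / 0.5573 = 4.827 ppm.
FC to add: 4.827 − 0.4 = 4.427 mg/L as Cl₂.
Cl₂ equivalent: 4.427 mg/L × 91,300 L = 404.2 g.
Product at 62.7% available Cl: 404.2 / 0.627 = 644.6 g.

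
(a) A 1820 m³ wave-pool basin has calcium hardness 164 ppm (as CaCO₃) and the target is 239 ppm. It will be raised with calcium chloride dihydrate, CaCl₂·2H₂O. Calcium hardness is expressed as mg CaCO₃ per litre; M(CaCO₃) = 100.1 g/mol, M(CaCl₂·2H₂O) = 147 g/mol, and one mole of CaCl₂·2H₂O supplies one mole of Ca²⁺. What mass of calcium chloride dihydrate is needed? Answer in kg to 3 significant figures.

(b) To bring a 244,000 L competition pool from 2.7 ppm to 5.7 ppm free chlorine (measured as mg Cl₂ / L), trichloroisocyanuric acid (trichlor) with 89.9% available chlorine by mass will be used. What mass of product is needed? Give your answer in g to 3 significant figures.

(a) 200 kg; (b) 814 g

(a) Volume: 1820 m³ = 1,820,000 L.
(a) Hardness to add: (239 − 164) = 75 mg/L as CaCO₃ × 1,820,000 L = 136,500 g as CaCO₃.
(a) Moles of Ca²⁺ (1 mol Ca²⁺ ≡ 1 mol CaCO₃): 136,500 / 100.1 g/mol = 1364 mol.
(a) Mass of CaCl₂·2H₂O: 1364 × 147 = 200,500 g.

(b) Chlorine deficit: 5.7 − 2.7 = 3 ppm = 3 mg/L as Cl₂.
(b) Cl₂ equivalent needed: 3 mg/L × 244,000 L = 732,000 mg = 732 g.
(b) Product at 89.9% available chlorine: 732 / 0.899 = 814.2 g.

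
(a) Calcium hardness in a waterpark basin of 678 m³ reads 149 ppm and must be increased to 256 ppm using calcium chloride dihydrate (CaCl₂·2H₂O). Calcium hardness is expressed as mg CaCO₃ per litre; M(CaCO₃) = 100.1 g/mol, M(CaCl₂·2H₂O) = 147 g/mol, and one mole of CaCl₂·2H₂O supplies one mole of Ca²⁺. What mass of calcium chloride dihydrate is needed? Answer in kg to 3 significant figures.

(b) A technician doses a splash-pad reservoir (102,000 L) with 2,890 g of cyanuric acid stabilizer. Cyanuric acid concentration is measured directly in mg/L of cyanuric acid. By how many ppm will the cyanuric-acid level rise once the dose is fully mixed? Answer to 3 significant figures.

(a) Volume: 678 m³ = 678,000 L.
(a) Hardness to add: (256 − 149) = 107 mg/L as CaCO₃ × 678,000 L = 72,550 g as CaCO₃.
(a) Moles of Ca²⁺ (1 mol Ca²⁺ ≡ 1 mol CaCO₃): 72,550 / 100.1 g/mol = 724.7 mol.
(a) Mass of CaCl₂·2H₂O: 724.7 × 147 = 106,500 g.

(b) Rise: 2,890 g / 102,000 L × 1000 = 28.33 mg/L.

(a) 107 kg; (b) 28.3 ppm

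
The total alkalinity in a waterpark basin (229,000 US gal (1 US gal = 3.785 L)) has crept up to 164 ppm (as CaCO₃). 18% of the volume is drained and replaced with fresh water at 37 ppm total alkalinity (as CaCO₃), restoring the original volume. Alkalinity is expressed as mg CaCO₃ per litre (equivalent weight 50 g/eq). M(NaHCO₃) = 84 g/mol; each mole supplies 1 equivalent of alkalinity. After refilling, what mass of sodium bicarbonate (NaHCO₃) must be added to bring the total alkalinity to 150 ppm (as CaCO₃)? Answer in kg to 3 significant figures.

12.9 kg

Volume: 229,000 US gal × 3.785 L/gal = 866,765 L.
After draining 18% and refilling: 164 × 0.82 + 37 × 0.18 = 141.14 ppm.
Deficit to target: 150 − 141.14 = 8.86 mg/L.
As CaCO₃: 8.86 mg/L × 866,765 L = 7680 g; ÷ 50 g/eq ÷ 1 = 153.6 mol NaHCO₃.
Mass: 153.6 × 84 = 12,900 g.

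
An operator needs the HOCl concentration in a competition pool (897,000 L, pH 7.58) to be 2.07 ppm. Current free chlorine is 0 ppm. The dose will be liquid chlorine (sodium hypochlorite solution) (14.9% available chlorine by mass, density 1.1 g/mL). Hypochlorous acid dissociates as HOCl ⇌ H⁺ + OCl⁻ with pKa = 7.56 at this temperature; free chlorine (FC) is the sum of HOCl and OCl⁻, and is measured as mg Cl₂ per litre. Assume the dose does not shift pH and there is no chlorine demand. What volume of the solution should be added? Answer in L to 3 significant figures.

[OCl⁻]/[HOCl] = 10^(pH − pKa) = 10^(7.58 − 7.56) = 1.047; fraction as HOCl = 1/(1 + 1.047) = 0.4885.
Free chlorine required for 2.07 ppm HOCl: 2.07 / 0.4885 = 4.238 ppm.
FC to add: 4.238 − 0 = 4.238 mg/L as Cl₂.
Cl₂ equivalent: 4.238 mg/L × 897,000 L = 3801 g.
Product at 14.9% available Cl: 3801 / 0.149 = 25,510 g.
Volume: 25,510 g ÷ 1.1 g/mL = 23,190 mL.

23.2 L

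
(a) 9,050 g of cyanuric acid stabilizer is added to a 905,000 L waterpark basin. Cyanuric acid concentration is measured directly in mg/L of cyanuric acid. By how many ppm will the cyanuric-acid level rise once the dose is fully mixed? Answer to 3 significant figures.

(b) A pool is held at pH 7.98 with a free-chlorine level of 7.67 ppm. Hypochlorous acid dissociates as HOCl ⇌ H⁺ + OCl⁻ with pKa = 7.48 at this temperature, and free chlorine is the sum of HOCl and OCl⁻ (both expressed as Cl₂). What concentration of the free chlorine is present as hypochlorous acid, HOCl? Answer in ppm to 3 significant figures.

(a) 10.0 ppm; (b) 1.84 ppm

(a) Rise: 9,050 g / 905,000 L × 1000 = 10 mg/L.

(b) [OCl⁻]/[HOCl] = 10^(pH − pKa) = 10^(7.98 − 7.48) = 10^0.50 = 3.162.
(b) Fraction as HOCl = 1 / (1 + 3.162) = 0.2403.
(b) HOCl = 0.2403 × 7.67 ppm = 1.843 ppm.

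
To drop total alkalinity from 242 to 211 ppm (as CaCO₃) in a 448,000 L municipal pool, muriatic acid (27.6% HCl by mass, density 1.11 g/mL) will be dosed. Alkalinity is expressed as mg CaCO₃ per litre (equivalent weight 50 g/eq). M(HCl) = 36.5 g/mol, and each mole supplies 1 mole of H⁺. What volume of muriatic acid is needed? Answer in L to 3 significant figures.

33.1 L

Alkalinity to neutralize: (242 − 211) = 31 mg/L as CaCO₃ × 448,000 L = 13,890 g as CaCO₃.
Equivalents of H⁺ required: 13,890 ÷ 50 g/eq = 277.8 eq = 277.8 mol HCl.
Mass of HCl: 277.8 × 36.5 = 10,140 g.
Mass of 27.6% solution: 10,140 / 0.276 = 36,730 g.
Volume: 36,730 g ÷ 1.11 g/mL = 33,090 mL.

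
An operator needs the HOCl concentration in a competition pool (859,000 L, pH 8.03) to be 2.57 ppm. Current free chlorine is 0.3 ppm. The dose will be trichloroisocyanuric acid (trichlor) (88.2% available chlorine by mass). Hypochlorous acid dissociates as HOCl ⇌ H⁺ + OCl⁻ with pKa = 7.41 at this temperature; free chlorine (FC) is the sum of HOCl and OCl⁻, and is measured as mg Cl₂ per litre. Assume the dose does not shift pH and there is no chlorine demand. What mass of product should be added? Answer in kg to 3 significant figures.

12.6 kg

[OCl⁻]/[HOCl] = 10^(pH − pKa) = 10^(8.03 − 7.41) = 4.169; fraction as HOCl = 1/(1 + 4.169) = 0.1935.
Free chlorine required for 2.57 ppm HOCl: 2.57 / 0.1935 = 13.28 ppm.
FC to add: 13.28 − 0.3 = 12.98 mg/L as Cl₂.
Cl₂ equivalent: 12.98 mg/L × 859,000 L = 11,150 g.
Product at 88.2% available Cl: 11,150 / 0.882 = 12,640 g.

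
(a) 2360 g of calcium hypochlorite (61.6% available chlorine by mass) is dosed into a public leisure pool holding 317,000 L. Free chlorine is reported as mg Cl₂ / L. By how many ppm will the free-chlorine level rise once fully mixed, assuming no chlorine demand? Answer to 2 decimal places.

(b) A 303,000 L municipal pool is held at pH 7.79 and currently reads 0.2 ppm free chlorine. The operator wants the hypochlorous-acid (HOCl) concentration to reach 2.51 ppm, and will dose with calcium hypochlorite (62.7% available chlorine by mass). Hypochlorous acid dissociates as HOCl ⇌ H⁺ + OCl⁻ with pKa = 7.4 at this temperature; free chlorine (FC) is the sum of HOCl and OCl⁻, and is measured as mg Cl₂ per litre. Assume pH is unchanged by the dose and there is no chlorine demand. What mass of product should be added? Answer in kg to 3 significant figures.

(a) Available chlorine delivered: 2360 g × 0.616 = 1454 g as Cl₂.
(a) Concentration rise: 1454 g / 317,000 L = 4.586 mg/L = 4.59 ppm.

(b) [OCl⁻]/[HOCl] = 10^(pH − pKa) = 10^(7.79 − 7.4) = 2.455; fraction as HOCl = 1/(1 + 2.455) = 0.2895.
(b) Free chlorine required for 2.51 ppm HOCl: 2.51 / 0.2895 = 8.671 ppm.
(b) FC to add: 8.671 − 0.2 = 8.471 mg/L as Cl₂.
(b) Cl₂ equivalent: 8.471 mg/L × 303,000 L = 2567 g.
(b) Product at 62.7% available Cl: 2567 / 0.627 = 4094 g.

(a) 4.59 ppm; (b) 4.09 kg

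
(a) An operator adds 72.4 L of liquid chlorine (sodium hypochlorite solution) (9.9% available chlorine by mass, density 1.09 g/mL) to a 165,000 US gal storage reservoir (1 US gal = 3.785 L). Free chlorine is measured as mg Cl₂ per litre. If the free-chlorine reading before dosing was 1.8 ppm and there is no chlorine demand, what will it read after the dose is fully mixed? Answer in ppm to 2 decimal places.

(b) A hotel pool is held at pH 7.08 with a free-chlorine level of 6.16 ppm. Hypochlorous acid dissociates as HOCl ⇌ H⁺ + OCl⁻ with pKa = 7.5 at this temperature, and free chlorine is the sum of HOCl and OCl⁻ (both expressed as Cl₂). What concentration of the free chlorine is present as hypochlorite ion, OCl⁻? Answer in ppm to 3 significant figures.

(a) 14.31 ppm; (b) 1.70 ppm

(a) Volume: 165,000 US gal × 3.785 L/gal = 624,525 L.
(a) Mass of solution: 72.4 L × 1000 mL/L × 1.09 g/mL = 78,920 g.
(a) Available chlorine delivered: 78,920 g × 0.099 = 7813 g as Cl₂.
(a) Concentration rise: 7813 g / 624,525 L = 12.51 mg/L = 12.51 ppm.
(a) Final FC: 1.8 + 12.51 = 14.31 ppm.

(b) [OCl⁻]/[HOCl] = 10^(pH − pKa) = 10^(7.08 − 7.5) = 10^-0.42 = 0.3802.
(b) Fraction as HOCl = 1 / (1 + 0.3802) = 0.7245.
(b) OCl⁻ = (1 − 0.7245) × 6.16 ppm = 1.697 ppm.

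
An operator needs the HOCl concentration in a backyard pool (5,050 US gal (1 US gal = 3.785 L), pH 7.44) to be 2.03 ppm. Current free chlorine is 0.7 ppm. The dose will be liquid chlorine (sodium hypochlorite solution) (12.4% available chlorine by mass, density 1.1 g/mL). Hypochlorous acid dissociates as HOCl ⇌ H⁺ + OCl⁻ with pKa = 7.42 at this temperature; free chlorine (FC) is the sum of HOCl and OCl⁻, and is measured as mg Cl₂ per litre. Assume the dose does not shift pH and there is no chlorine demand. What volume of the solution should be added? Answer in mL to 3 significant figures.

Volume: 5,050 US gal × 3.785 L/gal = 19,114 L.
[OCl⁻]/[HOCl] = 10^(pH − pKa) = 10^(7.44 − 7.42) = 1.047; fraction as HOCl = 1/(1 + 1.047) = 0.4885.
Free chlorine required for 2.03 ppm HOCl: 2.03 / 0.4885 = 4.156 ppm.
FC to add: 4.156 − 0.7 = 3.456 mg/L as Cl₂.
Cl₂ equivalent: 3.456 mg/L × 19,114 L = 66.05 g.
Product at 12.4% available Cl: 66.05 / 0.124 = 532.7 g.
Volume: 532.7 g ÷ 1.1 g/mL = 484.3 mL.

484 mL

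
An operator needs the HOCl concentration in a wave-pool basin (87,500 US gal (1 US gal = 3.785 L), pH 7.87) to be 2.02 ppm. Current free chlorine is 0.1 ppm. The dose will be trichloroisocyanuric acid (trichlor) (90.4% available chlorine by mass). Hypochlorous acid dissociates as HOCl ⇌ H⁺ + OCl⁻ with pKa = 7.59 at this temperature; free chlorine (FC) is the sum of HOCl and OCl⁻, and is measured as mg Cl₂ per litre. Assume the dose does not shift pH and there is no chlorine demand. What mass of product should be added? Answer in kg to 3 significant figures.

2.11 kg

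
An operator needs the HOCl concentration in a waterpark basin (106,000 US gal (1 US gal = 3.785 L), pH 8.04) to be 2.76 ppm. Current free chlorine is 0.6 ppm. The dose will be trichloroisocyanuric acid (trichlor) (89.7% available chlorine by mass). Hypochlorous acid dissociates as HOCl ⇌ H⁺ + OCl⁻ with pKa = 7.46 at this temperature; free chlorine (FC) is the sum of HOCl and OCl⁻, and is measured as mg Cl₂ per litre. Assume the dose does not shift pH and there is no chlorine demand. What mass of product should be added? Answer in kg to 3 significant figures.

5.66 kg

Volume: 106,000 US gal × 3.785 L/gal = 401,210 L.
[OCl⁻]/[HOCl] = 10^(pH − pKa) = 10^(8.04 − 7.46) = 3.802; fraction as HOCl = 1/(1 + 3.802) = 0.2083.
Free chlorine required for 2.76 ppm HOCl: 2.76 / 0.2083 = 13.25 ppm.
FC to add: 13.25 − 0.6 = 12.65 mg/L as Cl₂.
Cl₂ equivalent: 12.65 mg/L × 401,210 L = 5077 g.
Product at 89.7% available Cl: 5077 / 0.897 = 5660 g.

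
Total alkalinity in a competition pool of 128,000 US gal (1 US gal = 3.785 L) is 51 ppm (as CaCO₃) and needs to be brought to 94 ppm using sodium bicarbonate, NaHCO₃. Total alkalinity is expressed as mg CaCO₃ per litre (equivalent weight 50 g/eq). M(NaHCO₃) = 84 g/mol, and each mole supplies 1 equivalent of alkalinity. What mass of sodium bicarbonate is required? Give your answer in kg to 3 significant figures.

35.0 kg

Volume: 128,000 US gal × 3.785 L/gal = 484,480 L.
Alkalinity to add: (94 − 51) = 43 mg/L as CaCO₃ × 484,480 L = 20,830 g as CaCO₃.
Equivalents: 20,830 g ÷ 50 g/eq = 416.7 eq.
NaHCO₃ supplies 1 eq per mole → 416.7 mol.
Mass: 416.7 mol × 84 g/mol = 35,000 g.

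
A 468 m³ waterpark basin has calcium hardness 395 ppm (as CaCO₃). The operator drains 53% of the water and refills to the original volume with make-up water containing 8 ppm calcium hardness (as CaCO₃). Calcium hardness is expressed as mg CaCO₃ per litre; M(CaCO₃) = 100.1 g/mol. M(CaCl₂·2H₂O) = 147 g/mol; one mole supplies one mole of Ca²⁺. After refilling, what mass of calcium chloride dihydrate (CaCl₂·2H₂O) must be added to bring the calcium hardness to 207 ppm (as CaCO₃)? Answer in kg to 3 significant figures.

11.8 kg

Volume: 468 m³ = 468,000 L.
After draining 53% and refilling: 395 × 0.47 + 8 × 0.53 = 189.89 ppm.
Deficit to target: 207 − 189.89 = 17.11 mg/L.
As CaCO₃: 17.11 mg/L × 468,000 L = 8007 g; ÷ 100.1 = 79.99 mol Ca²⁺.
Mass: 79.99 × 147 = 11,760 g.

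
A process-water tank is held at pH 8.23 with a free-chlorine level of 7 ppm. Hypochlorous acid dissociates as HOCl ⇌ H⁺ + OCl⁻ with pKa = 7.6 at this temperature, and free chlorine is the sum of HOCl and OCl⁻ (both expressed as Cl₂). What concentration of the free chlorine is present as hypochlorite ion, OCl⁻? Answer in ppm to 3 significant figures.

5.67 ppm

[OCl⁻]/[HOCl] = 10^(pH − pKa) = 10^(8.23 − 7.6) = 10^0.63 = 4.266.
Fraction as HOCl = 1 / (1 + 4.266) = 0.1899.
OCl⁻ = (1 − 0.1899) × 7 ppm = 5.671 ppm.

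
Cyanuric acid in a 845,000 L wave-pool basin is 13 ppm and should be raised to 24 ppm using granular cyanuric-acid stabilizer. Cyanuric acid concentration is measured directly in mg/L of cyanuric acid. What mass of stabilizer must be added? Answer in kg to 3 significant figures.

9.29 kg

CYA to add: (24 − 13) = 11 mg/L × 845,000 L = 9295 g cyanuric acid.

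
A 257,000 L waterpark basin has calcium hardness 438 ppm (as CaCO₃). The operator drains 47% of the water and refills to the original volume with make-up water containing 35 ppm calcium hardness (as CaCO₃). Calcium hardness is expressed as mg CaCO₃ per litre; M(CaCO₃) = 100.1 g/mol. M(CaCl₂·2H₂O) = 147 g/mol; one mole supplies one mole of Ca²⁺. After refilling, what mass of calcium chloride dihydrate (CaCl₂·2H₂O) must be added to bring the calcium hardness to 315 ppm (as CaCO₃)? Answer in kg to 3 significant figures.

25.1 kg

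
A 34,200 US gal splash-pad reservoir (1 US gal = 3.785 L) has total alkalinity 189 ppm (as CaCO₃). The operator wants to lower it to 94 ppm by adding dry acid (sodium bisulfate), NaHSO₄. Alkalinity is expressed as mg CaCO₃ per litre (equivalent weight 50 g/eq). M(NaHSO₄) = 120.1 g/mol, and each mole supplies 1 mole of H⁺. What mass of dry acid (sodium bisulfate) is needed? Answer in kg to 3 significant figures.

29.5 kg

Volume: 34,200 US gal × 3.785 L/gal = 129,447 L.
Alkalinity to neutralize: (189 − 94) = 95 mg/L as CaCO₃ × 129,447 L = 12,300 g as CaCO₃.
Equivalents of H⁺ required: 12,300 ÷ 50 g/eq = 245.9 eq = 245.9 mol NaHSO₄.
Mass of NaHSO₄: 245.9 × 120.1 = 29,540 g.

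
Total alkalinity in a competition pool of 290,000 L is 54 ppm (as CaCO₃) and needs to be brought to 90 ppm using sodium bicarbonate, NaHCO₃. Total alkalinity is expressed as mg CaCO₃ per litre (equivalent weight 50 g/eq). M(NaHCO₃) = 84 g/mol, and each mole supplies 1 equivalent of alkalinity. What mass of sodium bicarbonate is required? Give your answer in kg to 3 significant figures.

Alkalinity to add: (90 − 54) = 36 mg/L as CaCO₃ × 290,000 L = 10,440 g as CaCO₃.
Equivalents: 10,440 g ÷ 50 g/eq = 208.8 eq.
NaHCO₃ supplies 1 eq per mole → 208.8 mol.
Mass: 208.8 mol × 84 g/mol = 17,540 g.

17.5 kg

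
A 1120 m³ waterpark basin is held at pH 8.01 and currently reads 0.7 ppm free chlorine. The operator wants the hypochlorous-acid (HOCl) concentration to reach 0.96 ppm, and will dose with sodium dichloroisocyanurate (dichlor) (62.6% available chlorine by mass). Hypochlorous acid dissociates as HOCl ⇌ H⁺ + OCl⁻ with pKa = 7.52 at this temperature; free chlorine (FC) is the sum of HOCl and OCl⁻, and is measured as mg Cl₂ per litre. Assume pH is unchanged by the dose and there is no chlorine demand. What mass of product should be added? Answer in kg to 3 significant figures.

Volume: 1120 m³ = 1,120,000 L.
[OCl⁻]/[HOCl] = 10^(pH − pKa) = 10^(8.01 − 7.52) = 3.09; fraction as HOCl = 1/(1 + 3.09) = 0.2445.
Free chlorine required for 0.96 ppm HOCl: 0.96 / 0.2445 = 3.927 ppm.
FC to add: 3.927 − 0.7 = 3.227 mg/L as Cl₂.
Cl₂ equivalent: 3.227 mg/L × 1,120,000 L = 3614 g.
Product at 62.6% available Cl: 3614 / 0.626 = 5773 g.

5.77 kg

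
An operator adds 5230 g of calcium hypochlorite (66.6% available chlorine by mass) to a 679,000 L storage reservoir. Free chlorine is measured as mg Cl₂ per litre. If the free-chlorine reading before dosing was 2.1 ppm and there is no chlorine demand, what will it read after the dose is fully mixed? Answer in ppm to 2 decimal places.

Available chlorine delivered: 5230 g × 0.666 = 3483 g as Cl₂.
Concentration rise: 3483 g / 679,000 L = 5.13 mg/L = 5.13 ppm.
Final FC: 2.1 + 5.13 = 7.23 ppm.

7.23 ppm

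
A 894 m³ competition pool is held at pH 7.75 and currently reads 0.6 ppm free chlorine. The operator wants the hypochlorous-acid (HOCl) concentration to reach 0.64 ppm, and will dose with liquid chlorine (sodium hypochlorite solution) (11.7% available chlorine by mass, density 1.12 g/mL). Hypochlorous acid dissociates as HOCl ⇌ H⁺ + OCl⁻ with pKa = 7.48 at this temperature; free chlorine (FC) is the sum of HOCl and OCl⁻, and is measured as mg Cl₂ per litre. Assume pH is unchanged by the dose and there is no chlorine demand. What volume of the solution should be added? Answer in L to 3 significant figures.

8.40 L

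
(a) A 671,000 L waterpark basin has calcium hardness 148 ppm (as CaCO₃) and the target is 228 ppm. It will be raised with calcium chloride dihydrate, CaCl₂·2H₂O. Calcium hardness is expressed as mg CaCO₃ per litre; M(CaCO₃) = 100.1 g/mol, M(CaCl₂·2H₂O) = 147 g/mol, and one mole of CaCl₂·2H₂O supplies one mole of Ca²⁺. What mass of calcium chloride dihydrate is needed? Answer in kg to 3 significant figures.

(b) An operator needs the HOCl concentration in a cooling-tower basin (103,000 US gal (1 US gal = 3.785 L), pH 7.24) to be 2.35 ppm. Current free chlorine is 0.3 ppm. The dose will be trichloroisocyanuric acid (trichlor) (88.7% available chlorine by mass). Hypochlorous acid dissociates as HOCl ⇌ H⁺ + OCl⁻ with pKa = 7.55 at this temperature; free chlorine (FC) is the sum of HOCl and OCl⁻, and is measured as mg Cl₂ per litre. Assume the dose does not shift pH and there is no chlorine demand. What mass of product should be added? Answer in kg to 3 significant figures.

(a) Hardness to add: (228 − 148) = 80 mg/L as CaCO₃ × 671,000 L = 53,680 g as CaCO₃.
(a) Moles of Ca²⁺ (1 mol Ca²⁺ ≡ 1 mol CaCO₃): 53,680 / 100.1 g/mol = 536.3 mol.
(a) Mass of CaCl₂·2H₂O: 536.3 × 147 = 78,830 g.

(b) Volume: 103,000 US gal × 3.785 L/gal = 389,855 L.
(b) [OCl⁻]/[HOCl] = 10^(pH − pKa) = 10^(7.24 − 7.55) = 0.4898; fraction as HOCl = 1/(1 + 0.4898) = 0.6712.
(b) Free chlorine required for 2.35 ppm HOCl: 2.35 / 0.6712 = 3.501 ppm.
(b) FC to add: 3.501 − 0.3 = 3.201 mg/L as Cl₂.
(b) Cl₂ equivalent: 3.201 mg/L × 389,855 L = 1248 g.
(b) Product at 88.7% available Cl: 1248 / 0.887 = 1407 g.

(a) 78.8 kg; (b) 1.41 kg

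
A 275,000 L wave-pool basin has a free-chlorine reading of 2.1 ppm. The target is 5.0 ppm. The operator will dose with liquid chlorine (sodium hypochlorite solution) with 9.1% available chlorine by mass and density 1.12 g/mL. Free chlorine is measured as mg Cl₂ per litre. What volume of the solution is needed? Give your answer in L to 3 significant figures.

7.82 L

Chlorine deficit: 5.0 − 2.1 = 2.9 ppm = 2.9 mg/L as Cl₂.
Cl₂ equivalent needed: 2.9 mg/L × 275,000 L = 797,500 mg = 797.5 g.
Product at 9.1% available chlorine: 797.5 / 0.091 = 8764 g.
Volume at density 1.12 g/mL: 8764 g ÷ 1.12 g/mL = 7825 mL.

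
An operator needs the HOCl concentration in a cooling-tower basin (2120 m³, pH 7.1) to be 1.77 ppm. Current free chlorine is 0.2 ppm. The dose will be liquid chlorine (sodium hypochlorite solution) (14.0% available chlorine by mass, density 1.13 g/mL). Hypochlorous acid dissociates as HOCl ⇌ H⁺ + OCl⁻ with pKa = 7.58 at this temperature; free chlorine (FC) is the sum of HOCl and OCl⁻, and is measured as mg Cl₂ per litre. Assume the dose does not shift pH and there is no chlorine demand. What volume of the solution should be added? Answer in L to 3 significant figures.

28.9 L

Volume: 2120 m³ = 2,120,000 L.
[OCl⁻]/[HOCl] = 10^(pH − pKa) = 10^(7.1 − 7.58) = 0.3311; fraction as HOCl = 1/(1 + 0.3311) = 0.7512.
Free chlorine required for 1.77 ppm HOCl: 1.77 / 0.7512 = 2.356 ppm.
FC to add: 2.356 − 0.2 = 2.156 mg/L as Cl₂.
Cl₂ equivalent: 2.156 mg/L × 2,120,000 L = 4571 g.
Product at 14.0% available Cl: 4571 / 0.14 = 32,650 g.
Volume: 32,650 g ÷ 1.13 g/mL = 28,890 mL.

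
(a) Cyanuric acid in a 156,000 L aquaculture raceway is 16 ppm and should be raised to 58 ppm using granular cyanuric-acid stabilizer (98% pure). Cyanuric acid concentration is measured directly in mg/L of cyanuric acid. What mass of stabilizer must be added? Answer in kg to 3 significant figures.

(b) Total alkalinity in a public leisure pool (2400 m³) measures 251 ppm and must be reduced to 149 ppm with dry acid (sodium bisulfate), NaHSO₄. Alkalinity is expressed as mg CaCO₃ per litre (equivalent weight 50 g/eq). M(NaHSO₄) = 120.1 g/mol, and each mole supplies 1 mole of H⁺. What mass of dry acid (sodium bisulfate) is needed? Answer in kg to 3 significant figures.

(a) 6.69 kg; (b) 588 kg

(a) CYA to add: (58 − 16) = 42 mg/L × 156,000 L = 6552 g cyanuric acid.
(a) At 98% purity: 6552 / 0.98 = 6686 g product.

(b) Volume: 2400 m³ = 2,400,000 L.
(b) Alkalinity to neutralize: (251 − 149) = 102 mg/L as CaCO₃ × 2,400,000 L = 244,800 g as CaCO₃.
(b) Equivalents of H⁺ required: 244,800 ÷ 50 g/eq = 4896 eq = 4896 mol NaHSO₄.
(b) Mass of NaHSO₄: 4896 × 120.1 = 588,000 g.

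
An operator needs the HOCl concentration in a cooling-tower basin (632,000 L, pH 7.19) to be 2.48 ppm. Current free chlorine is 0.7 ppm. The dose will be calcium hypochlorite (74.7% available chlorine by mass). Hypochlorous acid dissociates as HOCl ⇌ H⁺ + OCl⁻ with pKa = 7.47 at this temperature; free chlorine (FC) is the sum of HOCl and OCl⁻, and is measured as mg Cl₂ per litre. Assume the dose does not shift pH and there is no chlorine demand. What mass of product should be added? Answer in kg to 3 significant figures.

2.61 kg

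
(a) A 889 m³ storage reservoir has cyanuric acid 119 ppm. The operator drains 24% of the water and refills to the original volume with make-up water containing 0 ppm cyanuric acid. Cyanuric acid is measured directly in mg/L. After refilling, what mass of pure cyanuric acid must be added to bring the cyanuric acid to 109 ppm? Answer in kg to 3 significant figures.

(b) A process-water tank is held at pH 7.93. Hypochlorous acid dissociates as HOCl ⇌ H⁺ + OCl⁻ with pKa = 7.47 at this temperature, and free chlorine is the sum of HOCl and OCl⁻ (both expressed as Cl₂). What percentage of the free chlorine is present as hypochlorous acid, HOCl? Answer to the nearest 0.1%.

(a) 16.5 kg; (b) 25.7%

(a) Volume: 889 m³ = 889,000 L.
(a) After draining 24% and refilling: 119 × 0.76 + 0 × 0.24 = 90.44 ppm.
(a) Deficit to target: 109 − 90.44 = 18.56 mg/L.
(a) Mass: 18.56 mg/L × 889,000 L = 16,500 g cyanuric acid.

(b) [OCl⁻]/[HOCl] = 10^(pH − pKa) = 10^(7.93 − 7.47) = 10^0.46 = 2.884.
(b) Fraction as HOCl = 1 / (1 + 2.884) = 0.2575.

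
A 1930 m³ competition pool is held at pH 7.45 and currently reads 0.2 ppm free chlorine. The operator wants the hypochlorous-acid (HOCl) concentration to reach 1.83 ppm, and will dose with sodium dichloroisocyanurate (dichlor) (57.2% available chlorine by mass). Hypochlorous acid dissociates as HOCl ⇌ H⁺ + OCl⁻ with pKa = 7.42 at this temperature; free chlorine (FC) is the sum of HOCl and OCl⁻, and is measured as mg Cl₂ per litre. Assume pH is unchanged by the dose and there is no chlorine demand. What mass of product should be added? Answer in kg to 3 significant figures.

12.1 kg

Volume: 1930 m³ = 1,930,000 L.
[OCl⁻]/[HOCl] = 10^(pH − pKa) = 10^(7.45 − 7.42) = 1.072; fraction as HOCl = 1/(1 + 1.072) = 0.4827.
Free chlorine required for 1.83 ppm HOCl: 1.83 / 0.4827 = 3.791 ppm.
FC to add: 3.791 − 0.2 = 3.591 mg/L as Cl₂.
Cl₂ equivalent: 3.591 mg/L × 1,930,000 L = 6930 g.
Product at 57.2% available Cl: 6930 / 0.572 = 12,120 g.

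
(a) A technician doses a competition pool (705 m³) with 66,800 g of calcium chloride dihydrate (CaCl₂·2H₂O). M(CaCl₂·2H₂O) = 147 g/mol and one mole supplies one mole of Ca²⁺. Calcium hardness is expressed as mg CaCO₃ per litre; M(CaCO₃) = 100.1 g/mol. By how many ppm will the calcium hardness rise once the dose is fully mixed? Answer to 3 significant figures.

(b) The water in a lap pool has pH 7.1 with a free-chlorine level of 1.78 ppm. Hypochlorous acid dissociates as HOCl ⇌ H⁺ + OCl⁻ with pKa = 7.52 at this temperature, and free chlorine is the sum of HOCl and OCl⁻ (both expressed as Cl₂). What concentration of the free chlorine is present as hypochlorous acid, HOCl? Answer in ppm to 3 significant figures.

(a) Volume: 705 m³ = 705,000 L.
(a) Moles of Ca²⁺: 66,800 g ÷ 147 g/mol = 454.4 mol.
(a) As CaCO₃: 454.4 mol × 100.1 g/mol = 45,490 g.
(a) Rise: 45,490 g / 705,000 L × 1000 = 64.52 mg/L.

(b) [OCl⁻]/[HOCl] = 10^(pH − pKa) = 10^(7.1 − 7.52) = 10^-0.42 = 0.3802.
(b) Fraction as HOCl = 1 / (1 + 0.3802) = 0.7245.
(b) HOCl = 0.7245 × 1.78 ppm = 1.29 ppm.

(a) 64.5 ppm; (b) 1.29 ppm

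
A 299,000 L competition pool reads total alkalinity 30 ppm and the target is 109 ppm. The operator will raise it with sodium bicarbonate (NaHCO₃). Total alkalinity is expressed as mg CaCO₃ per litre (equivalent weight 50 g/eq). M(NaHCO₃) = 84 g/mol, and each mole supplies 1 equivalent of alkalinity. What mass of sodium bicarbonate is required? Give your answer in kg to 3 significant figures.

39.7 kg

Alkalinity to add: (109 − 30) = 79 mg/L as CaCO₃ × 299,000 L = 23,620 g as CaCO₃.
Equivalents: 23,620 g ÷ 50 g/eq = 472.4 eq.
NaHCO₃ supplies 1 eq per mole → 472.4 mol.
Mass: 472.4 mol × 84 g/mol = 39,680 g.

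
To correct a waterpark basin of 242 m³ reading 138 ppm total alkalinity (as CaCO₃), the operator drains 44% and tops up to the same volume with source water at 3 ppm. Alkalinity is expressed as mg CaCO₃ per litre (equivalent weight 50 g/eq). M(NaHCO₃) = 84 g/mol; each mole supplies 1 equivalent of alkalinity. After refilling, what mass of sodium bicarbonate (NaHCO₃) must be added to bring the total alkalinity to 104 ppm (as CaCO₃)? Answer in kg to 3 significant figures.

10.3 kg

Volume: 242 m³ = 242,000 L.
After draining 44% and refilling: 138 × 0.56 + 3 × 0.44 = 78.6 ppm.
Deficit to target: 104 − 78.6 = 25.4 mg/L.
As CaCO₃: 25.4 mg/L × 242,000 L = 6147 g; ÷ 50 g/eq ÷ 1 = 122.9 mol NaHCO₃.
Mass: 122.9 × 84 = 10,330 g.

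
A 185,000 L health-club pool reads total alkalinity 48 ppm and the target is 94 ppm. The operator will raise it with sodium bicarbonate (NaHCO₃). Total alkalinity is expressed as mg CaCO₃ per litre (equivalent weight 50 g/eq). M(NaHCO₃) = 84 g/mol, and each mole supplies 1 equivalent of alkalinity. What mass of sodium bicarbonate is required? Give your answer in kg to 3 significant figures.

14.3 kg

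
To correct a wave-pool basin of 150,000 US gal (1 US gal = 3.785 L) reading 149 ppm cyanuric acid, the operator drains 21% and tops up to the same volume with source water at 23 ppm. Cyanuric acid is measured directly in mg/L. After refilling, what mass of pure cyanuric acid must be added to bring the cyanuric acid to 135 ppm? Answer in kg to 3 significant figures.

Volume: 150,000 US gal × 3.785 L/gal = 567,750 L.
After draining 21% and refilling: 149 × 0.79 + 23 × 0.21 = 122.54 ppm.
Deficit to target: 135 − 122.54 = 12.46 mg/L.
Mass: 12.46 mg/L × 567,750 L = 7074 g cyanuric acid.

7.07 kg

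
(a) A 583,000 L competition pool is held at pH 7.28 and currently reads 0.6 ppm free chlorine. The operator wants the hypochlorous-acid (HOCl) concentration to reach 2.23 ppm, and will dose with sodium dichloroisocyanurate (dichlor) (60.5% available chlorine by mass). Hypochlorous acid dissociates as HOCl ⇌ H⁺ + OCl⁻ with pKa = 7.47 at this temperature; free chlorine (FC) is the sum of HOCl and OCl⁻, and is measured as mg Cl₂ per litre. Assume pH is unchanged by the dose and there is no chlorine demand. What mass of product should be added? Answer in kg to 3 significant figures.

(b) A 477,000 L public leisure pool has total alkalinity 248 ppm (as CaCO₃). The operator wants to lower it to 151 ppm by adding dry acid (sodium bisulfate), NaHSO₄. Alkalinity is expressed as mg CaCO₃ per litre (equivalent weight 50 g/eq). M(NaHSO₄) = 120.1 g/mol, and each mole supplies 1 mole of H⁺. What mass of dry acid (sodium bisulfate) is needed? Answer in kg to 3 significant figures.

(a) 2.96 kg; (b) 111 kg

(a) [OCl⁻]/[HOCl] = 10^(pH − pKa) = 10^(7.28 − 7.47) = 0.6457; fraction as HOCl = 1/(1 + 0.6457) = 0.6077.
(a) Free chlorine required for 2.23 ppm HOCl: 2.23 / 0.6077 = 3.67 ppm.
(a) FC to add: 3.67 − 0.6 = 3.07 mg/L as Cl₂.
(a) Cl₂ equivalent: 3.07 mg/L × 583,000 L = 1790 g.
(a) Product at 60.5% available Cl: 1790 / 0.605 = 2958 g.

(b) Alkalinity to neutralize: (248 − 151) = 97 mg/L as CaCO₃ × 477,000 L = 46,270 g as CaCO₃.
(b) Equivalents of H⁺ required: 46,270 ÷ 50 g/eq = 925.4 eq = 925.4 mol NaHSO₄.
(b) Mass of NaHSO₄: 925.4 × 120.1 = 111,100 g.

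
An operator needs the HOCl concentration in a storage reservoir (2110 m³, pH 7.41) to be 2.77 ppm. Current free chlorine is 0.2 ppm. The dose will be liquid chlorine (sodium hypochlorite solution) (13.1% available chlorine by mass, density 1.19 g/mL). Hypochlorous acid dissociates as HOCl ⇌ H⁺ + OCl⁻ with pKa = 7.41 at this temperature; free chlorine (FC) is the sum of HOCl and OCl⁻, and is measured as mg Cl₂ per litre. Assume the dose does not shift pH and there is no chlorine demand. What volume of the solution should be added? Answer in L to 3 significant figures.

Volume: 2110 m³ = 2,110,000 L.
[OCl⁻]/[HOCl] = 10^(pH − pKa) = 10^(7.41 − 7.41) = 1; fraction as HOCl = 1/(1 + 1) = 0.5.
Free chlorine required for 2.77 ppm HOCl: 2.77 / 0.5 = 5.54 ppm.
FC to add: 5.54 − 0.2 = 5.34 mg/L as Cl₂.
Cl₂ equivalent: 5.34 mg/L × 2,110,000 L = 11,270 g.
Product at 13.1% available Cl: 11,270 / 0.131 = 86,010 g.
Volume: 86,010 g ÷ 1.19 g/mL = 72,280 mL.

72.3 L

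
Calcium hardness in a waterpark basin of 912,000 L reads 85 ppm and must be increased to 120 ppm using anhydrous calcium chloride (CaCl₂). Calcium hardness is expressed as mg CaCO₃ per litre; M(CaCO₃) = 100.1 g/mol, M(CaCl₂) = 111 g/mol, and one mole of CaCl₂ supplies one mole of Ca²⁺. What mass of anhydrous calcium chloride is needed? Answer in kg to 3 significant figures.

35.4 kg

Hardness to add: (120 − 85) = 35 mg/L as CaCO₃ × 912,000 L = 31,920 g as CaCO₃.
Moles of Ca²⁺ (1 mol Ca²⁺ ≡ 1 mol CaCO₃): 31,920 / 100.1 g/mol = 318.9 mol.
Mass of CaCl₂: 318.9 × 111 = 35,400 g.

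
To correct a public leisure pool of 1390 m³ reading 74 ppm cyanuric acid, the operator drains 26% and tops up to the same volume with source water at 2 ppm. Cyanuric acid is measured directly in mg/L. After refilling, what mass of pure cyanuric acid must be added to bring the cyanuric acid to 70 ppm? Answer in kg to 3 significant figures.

Volume: 1390 m³ = 1,390,000 L.
After draining 26% and refilling: 74 × 0.74 + 2 × 0.26 = 55.28 ppm.
Deficit to target: 70 − 55.28 = 14.72 mg/L.
Mass: 14.72 mg/L × 1,390,000 L = 20,460 g cyanuric acid.

20.5 kg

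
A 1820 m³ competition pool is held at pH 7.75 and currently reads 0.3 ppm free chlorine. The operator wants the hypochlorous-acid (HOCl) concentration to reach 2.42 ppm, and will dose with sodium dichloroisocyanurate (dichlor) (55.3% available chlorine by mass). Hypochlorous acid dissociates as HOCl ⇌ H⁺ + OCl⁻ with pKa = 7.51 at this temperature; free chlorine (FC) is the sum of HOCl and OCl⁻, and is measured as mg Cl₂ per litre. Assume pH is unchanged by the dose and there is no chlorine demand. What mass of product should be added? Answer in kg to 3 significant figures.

20.8 kg

Volume: 1820 m³ = 1,820,000 L.
[OCl⁻]/[HOCl] = 10^(pH − pKa) = 10^(7.75 − 7.51) = 1.738; fraction as HOCl = 1/(1 + 1.738) = 0.3653.
Free chlorine required for 2.42 ppm HOCl: 2.42 / 0.3653 = 6.625 ppm.
FC to add: 6.625 − 0.3 = 6.325 mg/L as Cl₂.
Cl₂ equivalent: 6.325 mg/L × 1,820,000 L = 11,510 g.
Product at 55.3% available Cl: 11,510 / 0.553 = 20,820 g.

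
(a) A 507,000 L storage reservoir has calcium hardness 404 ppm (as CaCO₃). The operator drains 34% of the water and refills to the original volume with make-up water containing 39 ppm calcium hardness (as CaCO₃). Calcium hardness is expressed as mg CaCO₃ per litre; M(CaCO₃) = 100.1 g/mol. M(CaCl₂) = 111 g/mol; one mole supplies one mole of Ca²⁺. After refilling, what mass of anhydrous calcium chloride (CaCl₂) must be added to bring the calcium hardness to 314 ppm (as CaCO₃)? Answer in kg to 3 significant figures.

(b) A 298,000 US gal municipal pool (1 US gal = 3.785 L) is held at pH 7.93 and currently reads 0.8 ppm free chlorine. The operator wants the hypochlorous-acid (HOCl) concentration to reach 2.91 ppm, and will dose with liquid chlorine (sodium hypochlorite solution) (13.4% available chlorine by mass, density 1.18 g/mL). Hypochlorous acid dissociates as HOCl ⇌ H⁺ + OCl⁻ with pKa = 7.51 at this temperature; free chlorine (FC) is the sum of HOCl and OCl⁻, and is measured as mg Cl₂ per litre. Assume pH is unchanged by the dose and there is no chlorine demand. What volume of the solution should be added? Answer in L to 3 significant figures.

(a) 19.2 kg; (b) 69.7 L

(a) After draining 34% and refilling: 404 × 0.66 + 39 × 0.34 = 279.9 ppm.
(a) Deficit to target: 314 − 279.9 = 34.1 mg/L.
(a) As CaCO₃: 34.1 mg/L × 507,000 L = 17,290 g; ÷ 100.1 = 172.7 mol Ca²⁺.
(a) Mass: 172.7 × 111 = 19,170 g.

(b) Volume: 298,000 US gal × 3.785 L/gal = 1,127,930 L.
(b) [OCl⁻]/[HOCl] = 10^(pH − pKa) = 10^(7.93 − 7.51) = 2.63; fraction as HOCl = 1/(1 + 2.63) = 0.2755.
(b) Free chlorine required for 2.91 ppm HOCl: 2.91 / 0.2755 = 10.56 ppm.
(b) FC to add: 10.56 − 0.8 = 9.764 mg/L as Cl₂.
(b) Cl₂ equivalent: 9.764 mg/L × 1,127,930 L = 11,010 g.
(b) Product at 13.4% available Cl: 11,010 / 0.134 = 82,190 g.
(b) Volume: 82,190 g ÷ 1.18 g/mL = 69,650 mL.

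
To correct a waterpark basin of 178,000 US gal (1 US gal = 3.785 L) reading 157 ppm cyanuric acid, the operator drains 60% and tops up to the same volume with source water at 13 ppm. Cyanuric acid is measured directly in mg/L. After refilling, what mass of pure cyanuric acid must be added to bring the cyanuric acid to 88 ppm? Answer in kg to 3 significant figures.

11.7 kg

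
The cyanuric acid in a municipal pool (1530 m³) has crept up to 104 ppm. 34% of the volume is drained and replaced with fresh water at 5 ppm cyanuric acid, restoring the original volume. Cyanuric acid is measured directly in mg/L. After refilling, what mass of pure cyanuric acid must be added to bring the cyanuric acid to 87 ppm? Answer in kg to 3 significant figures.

25.5 kg

Volume: 1530 m³ = 1,530,000 L.
After draining 34% and refilling: 104 × 0.66 + 5 × 0.34 = 70.34 ppm.
Deficit to target: 87 − 70.34 = 16.66 mg/L.
Mass: 16.66 mg/L × 1,530,000 L = 25,490 g cyanuric acid.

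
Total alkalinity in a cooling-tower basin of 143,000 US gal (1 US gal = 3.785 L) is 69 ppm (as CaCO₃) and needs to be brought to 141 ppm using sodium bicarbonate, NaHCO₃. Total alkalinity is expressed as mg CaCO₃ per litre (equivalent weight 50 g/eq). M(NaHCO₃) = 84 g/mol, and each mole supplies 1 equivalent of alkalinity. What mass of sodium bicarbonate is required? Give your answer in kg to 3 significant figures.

65.5 kg

Volume: 143,000 US gal × 3.785 L/gal = 541,255 L.
Alkalinity to add: (141 − 69) = 72 mg/L as CaCO₃ × 541,255 L = 38,970 g as CaCO₃.
Equivalents: 38,970 g ÷ 50 g/eq = 779.4 eq.
NaHCO₃ supplies 1 eq per mole → 779.4 mol.
Mass: 779.4 mol × 84 g/mol = 65,470 g.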